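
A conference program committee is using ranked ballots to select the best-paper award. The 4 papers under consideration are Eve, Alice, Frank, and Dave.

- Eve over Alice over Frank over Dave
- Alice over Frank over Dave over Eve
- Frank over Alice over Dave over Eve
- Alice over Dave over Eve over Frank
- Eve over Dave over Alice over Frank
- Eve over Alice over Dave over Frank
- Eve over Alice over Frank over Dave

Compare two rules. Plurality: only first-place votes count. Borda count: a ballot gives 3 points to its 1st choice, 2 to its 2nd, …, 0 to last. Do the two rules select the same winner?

No

Plurality first-place counts: Eve 4, Alice 2, Frank 1, Dave 0 → Eve.
Borda totals: Eve 13, Alice 15, Frank 7, Dave 7 → Alice.
The two rules disagree: plurality picks Eve, Borda picks Alice.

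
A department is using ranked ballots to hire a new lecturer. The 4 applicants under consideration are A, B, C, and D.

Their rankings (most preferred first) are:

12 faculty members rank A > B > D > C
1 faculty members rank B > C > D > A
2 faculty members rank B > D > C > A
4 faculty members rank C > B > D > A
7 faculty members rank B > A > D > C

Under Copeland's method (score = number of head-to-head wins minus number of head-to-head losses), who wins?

B

Pairwise results:
  A vs B: B wins 14–12.
  A vs C: A wins 19–7.
  A vs D: A wins 19–7.
  B vs C: B wins 22–4.
  B vs D: B wins 26–0.
  C vs D: D wins 21–5.
Copeland scores (wins − losses):
  A: 2 − 1 = 1
  B: 3 − 0 = 3
  C: 0 − 3 = -3
  D: 1 − 2 = -1
B has the best Copeland score.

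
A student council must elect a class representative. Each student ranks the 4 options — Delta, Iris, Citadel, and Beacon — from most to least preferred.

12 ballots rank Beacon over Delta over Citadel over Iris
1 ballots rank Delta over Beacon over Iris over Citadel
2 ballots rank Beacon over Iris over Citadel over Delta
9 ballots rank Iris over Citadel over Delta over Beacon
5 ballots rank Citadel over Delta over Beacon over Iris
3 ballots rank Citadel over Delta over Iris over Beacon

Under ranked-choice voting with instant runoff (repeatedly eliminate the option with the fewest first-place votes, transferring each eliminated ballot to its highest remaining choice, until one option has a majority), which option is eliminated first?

Delta

Round 1: Beacon 14, Iris 9, Citadel 8, Delta 1. Delta has the fewest and is eliminated.
Round 2: Beacon 15, Iris 9, Citadel 8. Citadel has the fewest and is eliminated.
Round 3: Beacon 20, Iris 12. Beacon has a majority.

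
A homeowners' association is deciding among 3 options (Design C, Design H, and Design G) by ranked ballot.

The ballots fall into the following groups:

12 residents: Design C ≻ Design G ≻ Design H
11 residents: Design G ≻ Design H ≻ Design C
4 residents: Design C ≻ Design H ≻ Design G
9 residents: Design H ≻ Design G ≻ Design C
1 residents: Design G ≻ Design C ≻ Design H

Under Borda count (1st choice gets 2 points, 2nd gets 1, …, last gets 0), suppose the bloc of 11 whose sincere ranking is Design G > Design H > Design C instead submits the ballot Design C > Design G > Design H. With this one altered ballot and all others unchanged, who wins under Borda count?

Borda totals with the altered ballot: Design C 55, Design H 22, Design G 34.
The switch changes the winner from Design G to Design C.

Design C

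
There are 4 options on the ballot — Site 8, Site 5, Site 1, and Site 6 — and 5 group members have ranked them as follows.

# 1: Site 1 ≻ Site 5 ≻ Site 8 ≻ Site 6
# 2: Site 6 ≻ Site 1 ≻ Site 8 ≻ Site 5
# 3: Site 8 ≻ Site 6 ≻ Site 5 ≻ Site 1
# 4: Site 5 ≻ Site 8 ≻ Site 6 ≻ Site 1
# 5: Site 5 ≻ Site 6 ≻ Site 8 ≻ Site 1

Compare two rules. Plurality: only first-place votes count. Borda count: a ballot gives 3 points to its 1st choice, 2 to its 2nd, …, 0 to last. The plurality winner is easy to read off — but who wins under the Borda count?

Plurality first-place counts: Site 8 1, Site 5 2, Site 1 1, Site 6 1 → Site 5.
Borda totals: Site 8 8, Site 5 9, Site 1 5, Site 6 8 → Site 5.

Site 5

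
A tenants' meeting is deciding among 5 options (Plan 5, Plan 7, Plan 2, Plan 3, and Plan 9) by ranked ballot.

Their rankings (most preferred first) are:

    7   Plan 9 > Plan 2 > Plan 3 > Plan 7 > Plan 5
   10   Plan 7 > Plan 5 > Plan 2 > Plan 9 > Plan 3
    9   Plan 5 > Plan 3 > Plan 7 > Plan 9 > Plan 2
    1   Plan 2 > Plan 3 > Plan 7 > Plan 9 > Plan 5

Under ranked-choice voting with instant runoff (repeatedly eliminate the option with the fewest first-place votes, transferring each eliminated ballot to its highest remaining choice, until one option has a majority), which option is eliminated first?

Plan 3

Round 1: Plan 7 10, Plan 5 9, Plan 9 7, Plan 2 1, Plan 3 0. Plan 3 has the fewest and is eliminated.
Round 2: Plan 7 10, Plan 5 9, Plan 9 7, Plan 2 1. Plan 2 has the fewest and is eliminated.
Round 3: Plan 7 11, Plan 5 9, Plan 9 7. Plan 9 has the fewest and is eliminated.
Round 4: Plan 7 18, Plan 5 9. Plan 7 has a majority.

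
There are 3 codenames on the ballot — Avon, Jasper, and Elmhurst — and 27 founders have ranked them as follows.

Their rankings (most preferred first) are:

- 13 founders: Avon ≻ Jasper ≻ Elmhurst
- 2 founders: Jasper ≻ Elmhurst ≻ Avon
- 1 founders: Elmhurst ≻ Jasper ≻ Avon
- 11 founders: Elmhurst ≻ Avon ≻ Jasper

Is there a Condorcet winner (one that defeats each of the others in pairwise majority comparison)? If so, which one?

Head-to-head results (27 voters total):
Avon vs Jasper: Avon wins 24–3.
Avon vs Elmhurst: Elmhurst wins 14–13.
Jasper vs Elmhurst: Jasper wins 15–12.
No candidate beats all others: Avon beats Jasper beats Elmhurst beats Avon, a majority cycle.

None — there is no Condorcet winner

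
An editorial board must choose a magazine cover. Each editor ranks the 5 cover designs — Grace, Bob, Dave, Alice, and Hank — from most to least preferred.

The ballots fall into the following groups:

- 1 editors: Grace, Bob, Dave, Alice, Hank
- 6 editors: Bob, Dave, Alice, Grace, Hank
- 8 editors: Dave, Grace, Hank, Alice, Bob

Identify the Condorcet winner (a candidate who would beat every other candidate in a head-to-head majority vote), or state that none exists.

Head-to-head results (15 voters total):
Grace vs Bob: Grace wins 9–6.
Grace vs Dave: Dave wins 14–1.
Grace vs Alice: Grace wins 9–6.
Grace vs Hank: Grace wins 15–0.
Bob vs Dave: Dave wins 8–7.
Bob vs Alice: Alice wins 8–7.
Bob vs Hank: Hank wins 8–7.
Dave vs Alice: Dave wins 15–0.
Dave vs Hank: Dave wins 15–0.
Alice vs Hank: Hank wins 8–7.
Dave beats each rival — Grace (14–1), Bob (8–7), Alice (15–0), Hank (15–0) — so Dave is the Condorcet winner.

Dave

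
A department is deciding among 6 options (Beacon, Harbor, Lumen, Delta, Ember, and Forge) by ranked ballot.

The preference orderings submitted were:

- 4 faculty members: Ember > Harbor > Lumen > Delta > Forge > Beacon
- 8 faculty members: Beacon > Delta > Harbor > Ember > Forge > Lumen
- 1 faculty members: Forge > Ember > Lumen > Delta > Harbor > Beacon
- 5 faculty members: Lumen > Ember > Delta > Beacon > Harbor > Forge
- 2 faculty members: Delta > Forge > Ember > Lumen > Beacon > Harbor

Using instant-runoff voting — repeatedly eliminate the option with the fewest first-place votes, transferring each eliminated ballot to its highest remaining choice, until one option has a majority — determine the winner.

Ember

Round 1: Beacon 8, Lumen 5, Ember 4, Delta 2, Forge 1, Harbor 0. Harbor has the fewest and is eliminated.
Round 2: Beacon 8, Lumen 5, Ember 4, Delta 2, Forge 1. Forge has the fewest and is eliminated.
Round 3: Beacon 8, Lumen 5, Ember 5, Delta 2. Delta has the fewest and is eliminated.
Round 4: Beacon 8, Ember 7, Lumen 5. Lumen has the fewest and is eliminated.
Round 5: Ember 12, Beacon 8. Ember has a majority.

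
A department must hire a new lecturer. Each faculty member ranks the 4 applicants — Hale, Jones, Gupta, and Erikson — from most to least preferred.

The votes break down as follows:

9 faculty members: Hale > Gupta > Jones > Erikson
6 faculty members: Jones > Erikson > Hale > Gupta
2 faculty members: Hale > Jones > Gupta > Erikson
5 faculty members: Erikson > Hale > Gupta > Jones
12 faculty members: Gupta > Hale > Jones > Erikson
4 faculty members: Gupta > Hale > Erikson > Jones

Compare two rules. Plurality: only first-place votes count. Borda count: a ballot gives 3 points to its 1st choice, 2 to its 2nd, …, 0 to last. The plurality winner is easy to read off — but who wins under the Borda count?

Hale

Plurality first-place counts: Hale 11, Jones 6, Gupta 16, Erikson 5 → Gupta.
Borda totals: Hale 81, Jones 43, Gupta 73, Erikson 31 → Hale.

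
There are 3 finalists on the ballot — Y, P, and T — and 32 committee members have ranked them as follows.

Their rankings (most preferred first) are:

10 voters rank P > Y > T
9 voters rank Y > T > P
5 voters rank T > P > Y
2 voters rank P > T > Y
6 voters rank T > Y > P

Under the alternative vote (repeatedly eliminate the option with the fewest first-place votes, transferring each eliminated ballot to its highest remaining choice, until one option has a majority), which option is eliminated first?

Y

Round 1: P 12, T 11, Y 9. Y has the fewest and is eliminated.
Round 2: T 20, P 12. T has a majority.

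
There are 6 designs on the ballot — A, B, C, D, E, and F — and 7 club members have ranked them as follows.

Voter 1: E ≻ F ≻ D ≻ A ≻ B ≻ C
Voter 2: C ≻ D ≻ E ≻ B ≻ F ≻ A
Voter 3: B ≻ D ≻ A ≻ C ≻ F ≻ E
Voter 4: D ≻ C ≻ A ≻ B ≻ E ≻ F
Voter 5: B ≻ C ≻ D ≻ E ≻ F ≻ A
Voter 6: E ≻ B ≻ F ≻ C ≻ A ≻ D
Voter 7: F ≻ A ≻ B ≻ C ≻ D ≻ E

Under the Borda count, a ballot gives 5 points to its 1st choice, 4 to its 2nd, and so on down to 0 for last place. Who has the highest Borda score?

Borda scores:
  A: 2 + 0 + 3 + 3 + 0 + 1 + 4 = 13
  B: 1 + 2 + 5 + 2 + 5 + 4 + 3 = 22
  C: 0 + 5 + 2 + 4 + 4 + 2 + 2 = 19
  D: 3 + 4 + 4 + 5 + 3 + 0 + 1 = 20
  E: 5 + 3 + 0 + 1 + 2 + 5 + 0 = 16
  F: 4 + 1 + 1 + 0 + 1 + 3 + 5 = 15
B has the highest total.

B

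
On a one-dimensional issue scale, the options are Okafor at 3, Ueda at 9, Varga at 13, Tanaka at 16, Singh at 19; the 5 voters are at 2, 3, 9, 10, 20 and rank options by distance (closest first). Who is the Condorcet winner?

With single-peaked preferences on a line, the Condorcet winner is the candidate closest to the median voter.
The median voter (position 9) is closest to Ueda at 9.
Check: Ueda vs Okafor — voters closer to Ueda: 3 of 5.

Ueda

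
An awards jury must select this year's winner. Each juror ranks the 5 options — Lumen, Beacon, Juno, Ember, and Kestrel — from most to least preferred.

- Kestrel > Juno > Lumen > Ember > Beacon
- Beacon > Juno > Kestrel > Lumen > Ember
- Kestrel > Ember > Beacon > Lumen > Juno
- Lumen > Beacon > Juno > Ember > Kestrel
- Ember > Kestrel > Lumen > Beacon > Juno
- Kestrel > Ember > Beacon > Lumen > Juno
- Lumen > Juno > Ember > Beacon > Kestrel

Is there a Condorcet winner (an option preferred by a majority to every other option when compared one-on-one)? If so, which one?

Kestrel

Head-to-head results (7 voters total):
Lumen vs Beacon: Lumen wins 4–3.
Lumen vs Juno: Lumen wins 5–2.
Lumen vs Ember: Lumen wins 4–3.
Lumen vs Kestrel: Kestrel wins 5–2.
Beacon vs Juno: Beacon wins 5–2.
Beacon vs Ember: Ember wins 5–2.
Beacon vs Kestrel: Kestrel wins 4–3.
Juno vs Ember: Juno wins 4–3.
Juno vs Kestrel: Kestrel wins 4–3.
Ember vs Kestrel: Kestrel wins 4–3.
Kestrel beats each rival — Lumen (5–2), Beacon (4–3), Juno (4–3), Ember (4–3) — so Kestrel is the Condorcet winner.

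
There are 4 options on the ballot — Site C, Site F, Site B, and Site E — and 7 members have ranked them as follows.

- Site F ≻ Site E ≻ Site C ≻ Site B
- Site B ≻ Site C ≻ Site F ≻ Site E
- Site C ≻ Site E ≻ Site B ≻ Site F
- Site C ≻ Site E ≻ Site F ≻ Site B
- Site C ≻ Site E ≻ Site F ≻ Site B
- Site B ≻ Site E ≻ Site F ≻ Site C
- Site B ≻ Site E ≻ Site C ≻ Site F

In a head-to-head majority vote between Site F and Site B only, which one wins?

Site B

Ballots ranking Site F above Site B: 3.
Ballots ranking Site B above Site F: 4.
Site B wins the head-to-head, 4–3.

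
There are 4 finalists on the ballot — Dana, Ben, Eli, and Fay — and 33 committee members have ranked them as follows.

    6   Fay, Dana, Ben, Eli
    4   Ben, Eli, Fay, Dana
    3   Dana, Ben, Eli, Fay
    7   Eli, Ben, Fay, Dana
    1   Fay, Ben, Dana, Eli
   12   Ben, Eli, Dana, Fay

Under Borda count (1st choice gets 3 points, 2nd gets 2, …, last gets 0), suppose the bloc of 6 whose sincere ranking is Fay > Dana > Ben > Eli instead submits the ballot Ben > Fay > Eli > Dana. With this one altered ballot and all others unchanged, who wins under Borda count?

Borda totals with the altered ballot: Dana 22, Ben 88, Eli 62, Fay 26.
The winner is unchanged: still Ben.

Ben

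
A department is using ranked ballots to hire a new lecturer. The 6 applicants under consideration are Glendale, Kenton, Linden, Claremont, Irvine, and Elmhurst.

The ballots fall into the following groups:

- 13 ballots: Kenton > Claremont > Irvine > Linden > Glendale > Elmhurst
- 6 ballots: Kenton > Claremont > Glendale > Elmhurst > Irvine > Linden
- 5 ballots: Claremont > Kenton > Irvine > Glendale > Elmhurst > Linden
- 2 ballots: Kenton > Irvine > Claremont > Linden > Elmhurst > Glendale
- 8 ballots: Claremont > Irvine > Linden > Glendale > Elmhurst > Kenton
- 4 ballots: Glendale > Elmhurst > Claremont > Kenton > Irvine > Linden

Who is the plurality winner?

Kenton

First-place vote totals:
  Glendale: 4
  Kenton: 21
  Linden: 0
  Claremont: 13
  Irvine: 0
  Elmhurst: 0
Kenton has the most first-place votes.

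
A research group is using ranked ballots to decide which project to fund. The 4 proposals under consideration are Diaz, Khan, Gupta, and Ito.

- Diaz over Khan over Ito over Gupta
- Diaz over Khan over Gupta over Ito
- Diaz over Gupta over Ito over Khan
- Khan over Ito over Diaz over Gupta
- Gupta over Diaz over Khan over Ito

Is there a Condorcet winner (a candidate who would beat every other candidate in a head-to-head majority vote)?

Yes

Head-to-head results (5 voters total):
Diaz vs Khan: Diaz wins 4–1.
Diaz vs Gupta: Diaz wins 4–1.
Diaz vs Ito: Diaz wins 4–1.
Khan vs Gupta: Khan wins 3–2.
Khan vs Ito: Khan wins 4–1.
Gupta vs Ito: Gupta wins 3–2.
Diaz beats each rival — Khan (4–1), Gupta (4–1), Ito (4–1) — so Diaz is the Condorcet winner.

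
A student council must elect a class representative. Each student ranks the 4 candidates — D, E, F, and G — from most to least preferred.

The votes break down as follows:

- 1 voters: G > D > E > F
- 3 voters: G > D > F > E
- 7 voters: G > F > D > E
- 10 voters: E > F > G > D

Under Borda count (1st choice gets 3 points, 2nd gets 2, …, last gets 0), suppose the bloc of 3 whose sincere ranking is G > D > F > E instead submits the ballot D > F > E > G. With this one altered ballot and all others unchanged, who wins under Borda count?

Borda totals with the altered ballot: D 18, E 34, F 40, G 34.
The switch changes the winner from G to F.

F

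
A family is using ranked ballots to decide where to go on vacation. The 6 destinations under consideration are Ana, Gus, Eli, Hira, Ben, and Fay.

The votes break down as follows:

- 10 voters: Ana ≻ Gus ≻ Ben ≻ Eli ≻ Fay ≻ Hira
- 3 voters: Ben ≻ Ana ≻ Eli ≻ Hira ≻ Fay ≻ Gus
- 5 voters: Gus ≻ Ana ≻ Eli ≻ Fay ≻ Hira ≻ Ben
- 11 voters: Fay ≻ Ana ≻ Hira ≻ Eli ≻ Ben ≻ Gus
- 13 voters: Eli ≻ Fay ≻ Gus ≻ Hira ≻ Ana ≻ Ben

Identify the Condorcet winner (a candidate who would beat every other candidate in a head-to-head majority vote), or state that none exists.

None — there is no Condorcet winner

Head-to-head results (42 voters total):
Ana vs Gus: Ana wins 24–18.
Ana vs Eli: Ana wins 29–13.
Ana vs Hira: Ana wins 29–13.
Ana vs Ben: Ana wins 39–3.
Ana vs Fay: Fay wins 24–18.
Gus vs Eli: Eli wins 27–15.
Gus vs Hira: Gus wins 28–14.
Gus vs Ben: Gus wins 28–14.
Gus vs Fay: Fay wins 27–15.
Eli vs Hira: Eli wins 31–11.
Eli vs Ben: Eli wins 29–13.
Eli vs Fay: Eli wins 31–11.
Hira vs Ben: Hira wins 29–13.
Hira vs Fay: Fay wins 39–3.
Ben vs Fay: Fay wins 29–13.
No candidate beats all others: Ana beats Eli beats Fay beats Ana, a majority cycle.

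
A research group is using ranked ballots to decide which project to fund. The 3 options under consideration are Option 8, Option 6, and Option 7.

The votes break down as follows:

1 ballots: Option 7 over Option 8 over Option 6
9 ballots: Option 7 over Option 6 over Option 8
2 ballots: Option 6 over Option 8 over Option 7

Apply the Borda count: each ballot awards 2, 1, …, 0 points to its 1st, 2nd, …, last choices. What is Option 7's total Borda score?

20

Borda scores:
  Option 8: 1 + 9·0 + 2·1 = 3
  Option 6: 0 + 9·1 + 2·2 = 13
  Option 7: 2 + 9·2 + 2·0 = 20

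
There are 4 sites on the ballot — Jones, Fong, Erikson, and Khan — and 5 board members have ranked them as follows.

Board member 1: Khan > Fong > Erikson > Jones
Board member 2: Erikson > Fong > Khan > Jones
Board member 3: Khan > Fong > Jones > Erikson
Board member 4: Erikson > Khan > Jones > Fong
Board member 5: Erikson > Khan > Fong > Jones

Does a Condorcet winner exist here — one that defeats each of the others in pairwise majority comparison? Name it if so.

Head-to-head results (5 voters total):
Jones vs Fong: Fong wins 4–1.
Jones vs Erikson: Erikson wins 4–1.
Jones vs Khan: Khan wins 5–0.
Fong vs Erikson: Erikson wins 3–2.
Fong vs Khan: Khan wins 4–1.
Erikson vs Khan: Erikson wins 3–2.
Erikson beats each rival — Jones (4–1), Fong (3–2), Khan (3–2) — so Erikson is the Condorcet winner.

Erikson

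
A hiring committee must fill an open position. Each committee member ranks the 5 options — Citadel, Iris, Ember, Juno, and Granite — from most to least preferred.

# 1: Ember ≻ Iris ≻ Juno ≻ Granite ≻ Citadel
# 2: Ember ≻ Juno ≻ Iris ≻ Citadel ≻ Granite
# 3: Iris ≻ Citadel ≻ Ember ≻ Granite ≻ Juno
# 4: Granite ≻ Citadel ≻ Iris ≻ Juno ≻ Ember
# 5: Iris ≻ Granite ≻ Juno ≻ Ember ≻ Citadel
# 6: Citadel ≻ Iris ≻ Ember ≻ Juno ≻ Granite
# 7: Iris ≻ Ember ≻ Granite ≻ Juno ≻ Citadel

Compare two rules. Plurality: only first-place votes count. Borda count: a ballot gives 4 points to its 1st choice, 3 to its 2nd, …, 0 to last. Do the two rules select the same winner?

Plurality first-place counts: Citadel 1, Iris 3, Ember 2, Juno 0, Granite 1 → Iris.
Borda totals: Citadel 11, Iris 22, Ember 16, Juno 10, Granite 11 → Iris.
The two rules agree on Iris.

Yes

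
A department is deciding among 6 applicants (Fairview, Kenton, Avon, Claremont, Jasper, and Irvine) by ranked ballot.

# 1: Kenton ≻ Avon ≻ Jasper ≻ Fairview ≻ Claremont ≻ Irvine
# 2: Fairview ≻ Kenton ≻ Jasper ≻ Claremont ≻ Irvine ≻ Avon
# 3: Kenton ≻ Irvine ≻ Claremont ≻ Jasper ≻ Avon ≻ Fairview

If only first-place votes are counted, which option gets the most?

Kenton

First-place vote totals:
  Fairview: 1
  Kenton: 2
  Avon: 0
  Claremont: 0
  Jasper: 0
  Irvine: 0
Kenton has the most first-place votes.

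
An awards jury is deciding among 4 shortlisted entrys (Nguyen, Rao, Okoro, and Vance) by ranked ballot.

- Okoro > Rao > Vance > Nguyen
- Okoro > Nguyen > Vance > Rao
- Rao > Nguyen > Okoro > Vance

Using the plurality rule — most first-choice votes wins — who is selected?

First-place vote totals:
  Nguyen: 0
  Rao: 1
  Okoro: 2
  Vance: 0
Okoro has the most first-place votes.

Okoro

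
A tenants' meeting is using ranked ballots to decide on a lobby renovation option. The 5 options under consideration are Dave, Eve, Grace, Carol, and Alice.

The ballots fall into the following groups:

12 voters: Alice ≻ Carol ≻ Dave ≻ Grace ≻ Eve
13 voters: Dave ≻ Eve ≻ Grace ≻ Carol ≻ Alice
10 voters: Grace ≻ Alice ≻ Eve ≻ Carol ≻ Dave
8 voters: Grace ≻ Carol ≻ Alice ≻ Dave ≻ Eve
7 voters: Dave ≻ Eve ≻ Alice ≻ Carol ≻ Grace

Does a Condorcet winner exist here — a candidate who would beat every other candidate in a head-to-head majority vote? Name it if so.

Head-to-head results (50 voters total):
Dave vs Eve: Dave wins 40–10.
Dave vs Grace: Dave wins 32–18.
Dave vs Carol: Carol wins 30–20.
Dave vs Alice: Alice wins 30–20.
Eve vs Grace: Grace wins 30–20.
Eve vs Carol: Eve wins 30–20.
Eve vs Alice: Alice wins 30–20.
Grace vs Carol: Grace wins 31–19.
Grace vs Alice: Grace wins 31–19.
Carol vs Alice: Alice wins 29–21.
No candidate beats all others: Dave beats Eve beats Carol beats Dave, a majority cycle.

None — there is no Condorcet winner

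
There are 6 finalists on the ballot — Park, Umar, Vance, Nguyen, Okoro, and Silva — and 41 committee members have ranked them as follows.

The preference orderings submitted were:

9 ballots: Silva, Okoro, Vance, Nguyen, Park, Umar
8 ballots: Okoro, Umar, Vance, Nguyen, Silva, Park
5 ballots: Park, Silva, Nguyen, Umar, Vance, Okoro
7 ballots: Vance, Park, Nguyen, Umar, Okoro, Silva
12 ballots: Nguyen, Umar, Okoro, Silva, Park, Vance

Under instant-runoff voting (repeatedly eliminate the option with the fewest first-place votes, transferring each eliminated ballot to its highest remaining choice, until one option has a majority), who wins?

Round 1: Nguyen 12, Silva 9, Okoro 8, Vance 7, Park 5, Umar 0. Umar has the fewest and is eliminated.
Round 2: Nguyen 12, Silva 9, Okoro 8, Vance 7, Park 5. Park has the fewest and is eliminated.
Round 3: Silva 14, Nguyen 12, Okoro 8, Vance 7. Vance has the fewest and is eliminated.
Round 4: Nguyen 19, Silva 14, Okoro 8. Okoro has the fewest and is eliminated.
Round 5: Nguyen 27, Silva 14. Nguyen has a majority.

Nguyen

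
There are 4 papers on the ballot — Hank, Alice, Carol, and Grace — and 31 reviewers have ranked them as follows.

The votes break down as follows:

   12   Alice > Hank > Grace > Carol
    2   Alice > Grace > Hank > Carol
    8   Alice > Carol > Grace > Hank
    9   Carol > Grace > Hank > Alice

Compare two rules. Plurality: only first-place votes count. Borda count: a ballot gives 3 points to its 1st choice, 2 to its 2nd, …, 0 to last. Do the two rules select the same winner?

Yes

Plurality first-place counts: Hank 0, Alice 22, Carol 9, Grace 0 → Alice.
Borda totals: Hank 35, Alice 66, Carol 43, Grace 42 → Alice.
The two rules agree on Alice.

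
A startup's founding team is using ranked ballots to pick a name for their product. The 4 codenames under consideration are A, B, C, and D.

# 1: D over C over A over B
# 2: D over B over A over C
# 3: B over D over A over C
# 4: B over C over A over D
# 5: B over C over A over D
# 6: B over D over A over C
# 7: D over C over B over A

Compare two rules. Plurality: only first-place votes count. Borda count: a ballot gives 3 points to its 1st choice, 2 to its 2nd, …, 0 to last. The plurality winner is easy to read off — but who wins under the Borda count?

Plurality first-place counts: A 0, B 4, C 0, D 3 → B.
Borda totals: A 6, B 15, C 8, D 13 → B.

B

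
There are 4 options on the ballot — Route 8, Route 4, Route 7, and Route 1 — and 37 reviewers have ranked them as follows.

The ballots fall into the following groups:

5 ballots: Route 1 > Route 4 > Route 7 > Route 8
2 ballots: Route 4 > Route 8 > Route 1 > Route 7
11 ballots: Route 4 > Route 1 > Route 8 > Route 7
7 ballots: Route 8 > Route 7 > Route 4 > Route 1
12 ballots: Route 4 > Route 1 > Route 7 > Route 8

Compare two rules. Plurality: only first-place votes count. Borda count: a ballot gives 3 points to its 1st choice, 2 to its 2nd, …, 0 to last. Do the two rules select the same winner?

Yes

Plurality first-place counts: Route 8 7, Route 4 25, Route 7 0, Route 1 5 → Route 4.
Borda totals: Route 8 36, Route 4 92, Route 7 31, Route 1 63 → Route 4.
The two rules agree on Route 4.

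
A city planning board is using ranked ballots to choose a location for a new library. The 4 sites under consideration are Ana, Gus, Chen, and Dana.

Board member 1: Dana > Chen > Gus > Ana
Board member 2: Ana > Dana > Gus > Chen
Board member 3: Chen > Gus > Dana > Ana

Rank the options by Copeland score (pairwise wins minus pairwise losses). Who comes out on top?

Dana

Pairwise results:
  Ana vs Gus: Gus wins 2–1.
  Ana vs Chen: Chen wins 2–1.
  Ana vs Dana: Dana wins 2–1.
  Gus vs Chen: Chen wins 2–1.
  Gus vs Dana: Dana wins 2–1.
  Chen vs Dana: Dana wins 2–1.
Copeland scores (wins − losses):
  Ana: 0 − 3 = -3
  Gus: 1 − 2 = -1
  Chen: 2 − 1 = 1
  Dana: 3 − 0 = 3
Dana has the best Copeland score.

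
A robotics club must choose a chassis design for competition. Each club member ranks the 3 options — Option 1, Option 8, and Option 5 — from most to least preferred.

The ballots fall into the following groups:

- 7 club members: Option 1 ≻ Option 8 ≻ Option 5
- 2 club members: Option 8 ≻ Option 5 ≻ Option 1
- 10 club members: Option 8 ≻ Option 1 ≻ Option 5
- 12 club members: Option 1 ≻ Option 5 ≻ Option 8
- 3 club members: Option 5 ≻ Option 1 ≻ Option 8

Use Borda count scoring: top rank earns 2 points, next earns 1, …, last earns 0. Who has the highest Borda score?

Option 1

Borda scores:
  Option 1: 7·2 + 2·0 + 10·1 + 12·2 + 3·1 = 51
  Option 8: 7·1 + 2·2 + 10·2 + 12·0 + 3·0 = 31
  Option 5: 7·0 + 2·1 + 10·0 + 12·1 + 3·2 = 20
Option 1 has the highest total.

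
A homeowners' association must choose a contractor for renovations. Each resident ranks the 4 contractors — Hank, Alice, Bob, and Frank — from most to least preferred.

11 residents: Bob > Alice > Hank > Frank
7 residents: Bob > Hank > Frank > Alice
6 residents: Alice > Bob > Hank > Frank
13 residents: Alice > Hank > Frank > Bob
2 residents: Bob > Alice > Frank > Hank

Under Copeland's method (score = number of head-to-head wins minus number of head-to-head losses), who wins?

Bob

Pairwise results:
  Hank vs Alice: Alice wins 32–7.
  Hank vs Bob: Bob wins 26–13.
  Hank vs Frank: Hank wins 37–2.
  Alice vs Bob: Bob wins 20–19.
  Alice vs Frank: Alice wins 32–7.
  Bob vs Frank: Bob wins 26–13.
Copeland scores (wins − losses):
  Hank: 1 − 2 = -1
  Alice: 2 − 1 = 1
  Bob: 3 − 0 = 3
  Frank: 0 − 3 = -3
Bob has the best Copeland score.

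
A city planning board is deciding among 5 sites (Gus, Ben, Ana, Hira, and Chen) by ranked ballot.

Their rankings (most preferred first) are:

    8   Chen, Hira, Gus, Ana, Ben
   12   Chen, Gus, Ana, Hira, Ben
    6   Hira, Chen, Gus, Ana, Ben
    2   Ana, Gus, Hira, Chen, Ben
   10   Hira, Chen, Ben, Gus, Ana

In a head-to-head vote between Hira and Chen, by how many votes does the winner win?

Ballots ranking Hira above Chen: 6+2+10 = 18.
Ballots ranking Chen above Hira: 8+12 = 20.
Chen wins 20–18, a margin of 2.

2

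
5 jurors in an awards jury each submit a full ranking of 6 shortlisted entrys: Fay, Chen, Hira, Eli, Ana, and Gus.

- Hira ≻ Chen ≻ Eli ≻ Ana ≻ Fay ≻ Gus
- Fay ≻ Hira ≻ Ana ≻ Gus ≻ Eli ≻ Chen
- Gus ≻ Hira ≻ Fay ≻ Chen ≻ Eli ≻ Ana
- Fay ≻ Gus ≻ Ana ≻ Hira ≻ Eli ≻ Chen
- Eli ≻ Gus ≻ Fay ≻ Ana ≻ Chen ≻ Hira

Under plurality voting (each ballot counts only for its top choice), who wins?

Fay

First-place vote totals:
  Fay: 2
  Chen: 0
  Hira: 1
  Eli: 1
  Ana: 0
  Gus: 1
Fay has the most first-place votes.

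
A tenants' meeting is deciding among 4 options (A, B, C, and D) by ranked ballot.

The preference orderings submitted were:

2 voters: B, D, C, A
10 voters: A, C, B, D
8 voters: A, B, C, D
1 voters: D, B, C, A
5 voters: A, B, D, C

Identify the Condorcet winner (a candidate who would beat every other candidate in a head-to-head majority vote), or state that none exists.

Head-to-head results (26 voters total):
A vs B: A wins 23–3.
A vs C: A wins 23–3.
A vs D: A wins 23–3.
B vs C: B wins 16–10.
B vs D: B wins 25–1.
C vs D: C wins 18–8.
A beats each rival — B (23–3), C (23–3), D (23–3) — so A is the Condorcet winner.

A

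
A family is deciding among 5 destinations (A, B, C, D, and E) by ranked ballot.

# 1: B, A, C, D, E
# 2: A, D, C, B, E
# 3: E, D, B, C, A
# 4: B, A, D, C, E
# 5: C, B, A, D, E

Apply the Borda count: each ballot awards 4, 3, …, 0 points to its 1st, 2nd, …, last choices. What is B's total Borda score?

14

Borda scores:
  A: 3 + 4 + 0 + 3 + 2 = 12
  B: 4 + 1 + 2 + 4 + 3 = 14
  C: 2 + 2 + 1 + 1 + 4 = 10
  D: 1 + 3 + 3 + 2 + 1 = 10
  E: 0 + 0 + 4 + 0 + 0 = 4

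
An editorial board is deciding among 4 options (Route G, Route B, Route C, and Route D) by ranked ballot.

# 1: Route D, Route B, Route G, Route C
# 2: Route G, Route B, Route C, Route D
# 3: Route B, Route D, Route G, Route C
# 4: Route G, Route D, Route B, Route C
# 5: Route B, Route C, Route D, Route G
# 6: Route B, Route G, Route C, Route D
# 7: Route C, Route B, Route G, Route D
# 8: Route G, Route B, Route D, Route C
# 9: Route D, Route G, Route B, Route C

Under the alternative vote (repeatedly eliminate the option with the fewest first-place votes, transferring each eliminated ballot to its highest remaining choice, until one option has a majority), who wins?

Round 1: Route G 3, Route B 3, Route D 2, Route C 1. Route C has the fewest and is eliminated.
Round 2: Route B 4, Route G 3, Route D 2. Route D has the fewest and is eliminated.
Round 3: Route B 5, Route G 4. Route B has a majority.

Route B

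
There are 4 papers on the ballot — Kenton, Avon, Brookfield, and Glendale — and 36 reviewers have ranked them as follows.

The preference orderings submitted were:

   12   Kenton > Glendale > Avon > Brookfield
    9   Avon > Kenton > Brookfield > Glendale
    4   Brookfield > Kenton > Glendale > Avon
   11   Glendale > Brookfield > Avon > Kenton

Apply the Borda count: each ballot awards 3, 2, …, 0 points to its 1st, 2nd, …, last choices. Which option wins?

Kenton

Borda scores:
  Kenton: 12·3 + 9·2 + 4·2 + 11·0 = 62
  Avon: 12·1 + 9·3 + 4·0 + 11·1 = 50
  Brookfield: 12·0 + 9·1 + 4·3 + 11·2 = 43
  Glendale: 12·2 + 9·0 + 4·1 + 11·3 = 61
Kenton has the highest total.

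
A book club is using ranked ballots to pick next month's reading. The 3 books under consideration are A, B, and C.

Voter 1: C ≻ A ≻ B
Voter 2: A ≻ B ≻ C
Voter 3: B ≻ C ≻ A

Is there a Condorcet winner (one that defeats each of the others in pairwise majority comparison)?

No

Head-to-head results (3 voters total):
A vs B: A wins 2–1.
A vs C: C wins 2–1.
B vs C: B wins 2–1.
No candidate beats all others: A beats B beats C beats A, a majority cycle.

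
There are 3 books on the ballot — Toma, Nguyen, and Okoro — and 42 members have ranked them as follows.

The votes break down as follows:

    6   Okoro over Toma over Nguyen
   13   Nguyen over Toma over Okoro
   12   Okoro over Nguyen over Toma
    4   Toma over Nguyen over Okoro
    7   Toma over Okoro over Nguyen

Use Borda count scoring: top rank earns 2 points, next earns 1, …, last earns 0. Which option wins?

Borda scores:
  Toma: 6·1 + 13·1 + 12·0 + 4·2 + 7·2 = 41
  Nguyen: 6·0 + 13·2 + 12·1 + 4·1 + 7·0 = 42
  Okoro: 6·2 + 13·0 + 12·2 + 4·0 + 7·1 = 43
Okoro has the highest total.

Okoro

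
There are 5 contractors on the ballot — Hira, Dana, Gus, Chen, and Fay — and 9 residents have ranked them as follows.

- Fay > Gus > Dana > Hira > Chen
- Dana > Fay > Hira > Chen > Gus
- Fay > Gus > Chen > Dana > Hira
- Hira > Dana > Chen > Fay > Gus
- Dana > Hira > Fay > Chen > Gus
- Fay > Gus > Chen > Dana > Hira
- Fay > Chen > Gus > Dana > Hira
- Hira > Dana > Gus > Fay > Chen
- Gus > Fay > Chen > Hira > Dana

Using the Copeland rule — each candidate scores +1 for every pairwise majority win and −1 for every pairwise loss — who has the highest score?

Fay

Pairwise results:
  Hira vs Dana: Dana wins 6–3.
  Hira vs Gus: Gus wins 5–4.
  Hira vs Chen: Hira wins 5–4.
  Hira vs Fay: Fay wins 6–3.
  Dana vs Gus: Gus wins 5–4.
  Dana vs Chen: Dana wins 5–4.
  Dana vs Fay: Fay wins 5–4.
  Gus vs Chen: Gus wins 5–4.
  Gus vs Fay: Fay wins 7–2.
  Chen vs Fay: Fay wins 8–1.
Copeland scores (wins − losses):
  Hira: 1 − 3 = -2
  Dana: 2 − 2 = 0
  Gus: 3 − 1 = 2
  Chen: 0 − 4 = -4
  Fay: 4 − 0 = 4
Fay has the best Copeland score.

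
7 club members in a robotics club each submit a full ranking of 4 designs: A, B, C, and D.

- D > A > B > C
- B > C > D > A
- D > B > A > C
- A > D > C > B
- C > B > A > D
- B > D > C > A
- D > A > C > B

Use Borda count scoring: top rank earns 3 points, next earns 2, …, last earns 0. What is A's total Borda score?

9

Borda scores:
  A: 2 + 0 + 1 + 3 + 1 + 0 + 2 = 9
  B: 1 + 3 + 2 + 0 + 2 + 3 + 0 = 11
  C: 0 + 2 + 0 + 1 + 3 + 1 + 1 = 8
  D: 3 + 1 + 3 + 2 + 0 + 2 + 3 = 14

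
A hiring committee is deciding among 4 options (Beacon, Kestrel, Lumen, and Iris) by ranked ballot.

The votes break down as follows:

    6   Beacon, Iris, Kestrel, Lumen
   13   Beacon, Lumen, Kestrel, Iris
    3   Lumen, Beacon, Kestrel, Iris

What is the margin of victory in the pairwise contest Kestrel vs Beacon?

Ballots ranking Kestrel above Beacon: 0.
Ballots ranking Beacon above Kestrel: 6+13+3 = 22.
Beacon wins 22–0, a margin of 22.

22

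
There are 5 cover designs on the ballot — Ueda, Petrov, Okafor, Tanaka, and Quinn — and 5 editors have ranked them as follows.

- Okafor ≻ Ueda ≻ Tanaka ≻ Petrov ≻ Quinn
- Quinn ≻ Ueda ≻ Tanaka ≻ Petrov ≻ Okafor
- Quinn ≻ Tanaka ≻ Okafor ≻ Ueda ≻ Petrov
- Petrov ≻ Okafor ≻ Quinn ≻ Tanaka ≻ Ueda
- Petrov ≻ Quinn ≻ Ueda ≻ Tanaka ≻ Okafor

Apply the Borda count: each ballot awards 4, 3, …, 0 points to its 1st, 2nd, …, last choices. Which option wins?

Quinn

Borda scores:
  Ueda: 3 + 3 + 1 + 0 + 2 = 9
  Petrov: 1 + 1 + 0 + 4 + 4 = 10
  Okafor: 4 + 0 + 2 + 3 + 0 = 9
  Tanaka: 2 + 2 + 3 + 1 + 1 = 9
  Quinn: 0 + 4 + 4 + 2 + 3 = 13
Quinn has the highest total.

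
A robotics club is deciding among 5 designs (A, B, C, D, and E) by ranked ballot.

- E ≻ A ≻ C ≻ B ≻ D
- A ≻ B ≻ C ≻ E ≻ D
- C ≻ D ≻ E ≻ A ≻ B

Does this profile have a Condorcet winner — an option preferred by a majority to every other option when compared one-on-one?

No

Head-to-head results (3 voters total):
A vs B: A wins 3–0.
A vs C: A wins 2–1.
A vs D: A wins 2–1.
A vs E: E wins 2–1.
B vs C: C wins 2–1.
B vs D: B wins 2–1.
B vs E: E wins 2–1.
C vs D: C wins 3–0.
C vs E: C wins 2–1.
D vs E: E wins 2–1.
No candidate beats all others: A beats C beats E beats A, a majority cycle.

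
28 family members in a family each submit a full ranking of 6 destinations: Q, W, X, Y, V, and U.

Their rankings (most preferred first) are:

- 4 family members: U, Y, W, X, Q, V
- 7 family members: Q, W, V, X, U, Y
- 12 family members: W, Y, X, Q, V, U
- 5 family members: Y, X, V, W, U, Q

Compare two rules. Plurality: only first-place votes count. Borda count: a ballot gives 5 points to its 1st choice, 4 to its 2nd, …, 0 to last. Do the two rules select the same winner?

Plurality first-place counts: Q 7, W 12, X 0, Y 5, V 0, U 4 → W.
Borda totals: Q 63, W 110, X 78, Y 89, V 48, U 32 → W.
The two rules agree on W.

Yes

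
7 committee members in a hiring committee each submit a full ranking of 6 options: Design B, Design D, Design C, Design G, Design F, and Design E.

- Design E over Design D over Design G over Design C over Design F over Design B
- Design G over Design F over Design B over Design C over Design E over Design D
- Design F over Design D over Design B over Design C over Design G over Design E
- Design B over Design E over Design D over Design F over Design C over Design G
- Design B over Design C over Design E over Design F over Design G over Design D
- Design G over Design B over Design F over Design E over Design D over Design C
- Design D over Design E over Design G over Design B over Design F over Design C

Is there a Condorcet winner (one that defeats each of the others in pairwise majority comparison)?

No

Head-to-head results (7 voters total):
Design B vs Design D: Design B wins 4–3.
Design B vs Design C: Design B wins 6–1.
Design B vs Design G: Design G wins 4–3.
Design B vs Design F: Design B wins 4–3.
Design B vs Design E: Design B wins 5–2.
Design D vs Design C: Design D wins 5–2.
Design D vs Design G: Design D wins 4–3.
Design D vs Design F: Design F wins 4–3.
Design D vs Design E: Design E wins 5–2.
Design C vs Design G: Design G wins 4–3.
Design C vs Design F: Design F wins 5–2.
Design C vs Design E: Design E wins 4–3.
Design G vs Design F: Design G wins 4–3.
Design G vs Design E: Design E wins 4–3.
Design F vs Design E: Design E wins 4–3.
No candidate beats all others: Design B beats Design D beats Design G beats Design B, a majority cycle.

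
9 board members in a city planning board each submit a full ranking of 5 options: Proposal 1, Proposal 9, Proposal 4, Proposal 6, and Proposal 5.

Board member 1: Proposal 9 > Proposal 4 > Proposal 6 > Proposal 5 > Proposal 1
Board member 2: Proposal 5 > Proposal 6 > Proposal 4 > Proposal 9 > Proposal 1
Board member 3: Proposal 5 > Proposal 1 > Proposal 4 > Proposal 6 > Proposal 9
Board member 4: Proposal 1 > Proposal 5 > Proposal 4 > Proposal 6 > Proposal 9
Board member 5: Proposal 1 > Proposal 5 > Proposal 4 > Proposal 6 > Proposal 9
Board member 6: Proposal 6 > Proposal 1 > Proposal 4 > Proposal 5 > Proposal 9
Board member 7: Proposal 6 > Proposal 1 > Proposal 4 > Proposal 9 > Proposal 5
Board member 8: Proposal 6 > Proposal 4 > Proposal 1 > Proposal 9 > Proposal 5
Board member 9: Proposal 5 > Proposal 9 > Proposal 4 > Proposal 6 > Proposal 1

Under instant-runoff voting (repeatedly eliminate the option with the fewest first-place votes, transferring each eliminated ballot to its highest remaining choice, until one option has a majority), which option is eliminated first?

Proposal 4

Round 1: Proposal 6 3, Proposal 5 3, Proposal 1 2, Proposal 9 1, Proposal 4 0. Proposal 4 has the fewest and is eliminated.
Round 2: Proposal 6 3, Proposal 5 3, Proposal 1 2, Proposal 9 1. Proposal 9 has the fewest and is eliminated.
Round 3: Proposal 6 4, Proposal 5 3, Proposal 1 2. Proposal 1 has the fewest and is eliminated.
Round 4: Proposal 5 5, Proposal 6 4. Proposal 5 has a majority.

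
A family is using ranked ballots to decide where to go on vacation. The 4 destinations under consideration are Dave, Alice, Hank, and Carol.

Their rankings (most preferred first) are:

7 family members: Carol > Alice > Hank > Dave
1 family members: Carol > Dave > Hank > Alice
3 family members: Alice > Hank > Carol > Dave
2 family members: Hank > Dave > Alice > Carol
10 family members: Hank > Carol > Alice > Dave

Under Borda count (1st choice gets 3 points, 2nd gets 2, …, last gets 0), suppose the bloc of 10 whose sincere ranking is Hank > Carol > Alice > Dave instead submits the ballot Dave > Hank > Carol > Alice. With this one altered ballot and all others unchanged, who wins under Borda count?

Borda totals with the altered ballot: Dave 36, Alice 25, Hank 40, Carol 37.
The winner is unchanged: still Hank.

Hank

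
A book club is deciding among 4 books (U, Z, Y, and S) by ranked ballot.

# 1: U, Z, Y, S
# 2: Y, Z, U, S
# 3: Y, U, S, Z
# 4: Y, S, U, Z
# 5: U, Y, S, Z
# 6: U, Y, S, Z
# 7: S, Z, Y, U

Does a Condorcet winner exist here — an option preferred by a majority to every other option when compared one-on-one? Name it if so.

Y

Head-to-head results (7 voters total):
U vs Z: U wins 5–2.
U vs Y: Y wins 4–3.
U vs S: U wins 5–2.
Z vs Y: Y wins 5–2.
Z vs S: S wins 5–2.
Y vs S: Y wins 6–1.
Y beats each rival — U (4–3), Z (5–2), S (6–1) — so Y is the Condorcet winner.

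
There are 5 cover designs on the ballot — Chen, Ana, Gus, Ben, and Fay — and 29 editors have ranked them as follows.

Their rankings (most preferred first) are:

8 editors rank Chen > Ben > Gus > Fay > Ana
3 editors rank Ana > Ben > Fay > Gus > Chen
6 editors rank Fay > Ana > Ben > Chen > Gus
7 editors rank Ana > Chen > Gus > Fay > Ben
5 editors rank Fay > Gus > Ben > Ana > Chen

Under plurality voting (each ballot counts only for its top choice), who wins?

Fay

First-place vote totals:
  Chen: 8
  Ana: 10
  Gus: 0
  Ben: 0
  Fay: 11
Fay has the most first-place votes.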